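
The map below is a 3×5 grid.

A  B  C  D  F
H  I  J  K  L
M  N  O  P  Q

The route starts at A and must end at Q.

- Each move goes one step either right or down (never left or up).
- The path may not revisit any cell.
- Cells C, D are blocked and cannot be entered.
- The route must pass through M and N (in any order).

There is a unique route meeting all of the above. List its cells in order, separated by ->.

A -> H -> M -> N -> O -> P -> Q

Moves only go right or down, so the column and row indices never decrease.
Route from A: 2× down (reaching M), 4× right (reaching Q) — 6 moves in all.
Check: all required cells visited.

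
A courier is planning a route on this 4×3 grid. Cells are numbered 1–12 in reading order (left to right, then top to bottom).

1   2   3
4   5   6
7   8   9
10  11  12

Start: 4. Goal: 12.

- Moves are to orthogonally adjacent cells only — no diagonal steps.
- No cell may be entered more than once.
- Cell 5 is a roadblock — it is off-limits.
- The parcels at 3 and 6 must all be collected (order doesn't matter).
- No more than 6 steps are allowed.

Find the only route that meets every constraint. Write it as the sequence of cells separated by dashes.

The 6-move cap with required stops at 3, 6 leaves no slack for detours.
Route from 4: up 1 to 1, right 2 to 3, down 3 to 12 — 6 moves in all.
Check: all required cells visited; 6 ≤ 6 moves.

4 - 1 - 2 - 3 - 6 - 9 - 12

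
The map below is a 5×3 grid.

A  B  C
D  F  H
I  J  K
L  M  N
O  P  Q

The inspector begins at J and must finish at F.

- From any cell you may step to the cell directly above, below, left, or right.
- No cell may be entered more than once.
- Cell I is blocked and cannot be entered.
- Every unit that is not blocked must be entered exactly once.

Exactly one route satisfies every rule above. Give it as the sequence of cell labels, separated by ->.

J -> M -> L -> O -> P -> Q -> N -> K -> H -> C -> B -> A -> D -> F

Need to visit all 14 open cells exactly once, starting at J and ending at F.
Cell D has only two open neighbours (A and F), so the path must pass straight through it: one of those is the cell it's entered from and the other is where it exits.
Route from J: down 1 to M, left 1 to L, down 1 to O, right 2 to Q, up 4 to C, left 2 to A, down 1 to D, right 1 to F — 13 moves in all.
Check: all 14 open cells covered.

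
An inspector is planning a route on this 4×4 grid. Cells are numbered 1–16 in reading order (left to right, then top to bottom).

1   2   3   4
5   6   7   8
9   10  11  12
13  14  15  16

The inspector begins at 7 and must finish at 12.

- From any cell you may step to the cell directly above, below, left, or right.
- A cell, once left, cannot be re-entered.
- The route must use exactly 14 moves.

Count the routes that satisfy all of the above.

Need simple routes of exactly 14 moves from 7 to 12 (Manhattan distance 2, so 6 moves are spent on a detour and 6 undoing it).
Enumerating: 7 11 15 14 13 9 10 6 5 1 2 3 4 8 12 | 7 6 10 11 15 14 13 9 5 1 2 3 4 8 12 | 7 8 4 3 2 6 5 9 13 14 10 11 15 16 12 | 7 8 4 3 2 1 5 9 13 14 10 11 15 16 12 | 7 8 4 3 2 1 5 6 10 9 13 14 15 11 12 | 7 8 4 3 2 1 5 6 10 9 13 14 15 16 12.
That gives 6 routes.

6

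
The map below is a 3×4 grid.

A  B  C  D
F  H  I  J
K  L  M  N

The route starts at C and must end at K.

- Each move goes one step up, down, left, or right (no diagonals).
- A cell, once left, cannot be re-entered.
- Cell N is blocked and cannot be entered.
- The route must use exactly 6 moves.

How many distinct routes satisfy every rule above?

7

Need simple routes of exactly 6 moves from C to K (Manhattan distance 4, so 1 moves are spent on a detour and 1 undoing it).
Enumerating: C I M L H F K | C I H B A F K | C B H I M L K | C B A F H L K | C D J I M L K | C D J I H L K | C D J I H F K.
That gives 7 routes.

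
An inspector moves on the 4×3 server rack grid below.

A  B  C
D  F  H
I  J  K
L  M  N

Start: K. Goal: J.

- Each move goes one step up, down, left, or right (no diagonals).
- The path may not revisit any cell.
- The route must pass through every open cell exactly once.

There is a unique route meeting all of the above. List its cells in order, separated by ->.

Need to visit all 12 open cells exactly once, starting at K and ending at J.
Route from K: down to N, 2× left (reaching L), 3× up (reaching A), 2× right (reaching C), down to H, left to F, down to J — 11 moves in all.
Check: all 12 open cells covered.

K -> N -> M -> L -> I -> D -> A -> B -> C -> H -> F -> J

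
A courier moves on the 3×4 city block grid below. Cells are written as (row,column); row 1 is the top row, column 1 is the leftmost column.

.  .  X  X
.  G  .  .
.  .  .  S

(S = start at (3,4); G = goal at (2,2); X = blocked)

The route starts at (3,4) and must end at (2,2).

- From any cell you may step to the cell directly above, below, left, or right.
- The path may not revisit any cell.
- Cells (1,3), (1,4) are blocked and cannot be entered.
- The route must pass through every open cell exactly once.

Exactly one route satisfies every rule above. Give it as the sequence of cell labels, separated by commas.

Need to visit all 10 open cells exactly once, starting at (3,4) and ending at (2,2).
Cell (1,1) has only two open neighbours ((2,1) and (1,2)), so the path must pass straight through it: one of those is the cell it's entered from and the other is where it exits.
Route from (3,4): up 1 to (2,4), left 1 to (2,3), down 1 to (3,3), left 2 to (3,1), up 2 to (1,1), right 1 to (1,2), down 1 to (2,2) — 9 moves in all.
Check: all 10 open cells covered.

(3,4), (2,4), (2,3), (3,3), (3,2), (3,1), (2,1), (1,1), (1,2), (2,2)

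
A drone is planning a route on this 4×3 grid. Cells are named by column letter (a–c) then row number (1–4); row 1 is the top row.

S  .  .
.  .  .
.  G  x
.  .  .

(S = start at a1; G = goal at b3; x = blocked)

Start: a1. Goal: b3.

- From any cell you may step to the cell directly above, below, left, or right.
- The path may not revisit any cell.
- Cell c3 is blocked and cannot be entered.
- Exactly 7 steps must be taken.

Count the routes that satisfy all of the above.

Need simple routes of exactly 7 moves from a1 to b3 (Manhattan distance 3, so 2 moves are spent on a detour and 2 undoing it).
Enumerating: a1 b1 b2 a2 a3 a4 b4 b3 | a1 b1 c1 c2 b2 a2 a3 b3.
That gives 2 routes.

2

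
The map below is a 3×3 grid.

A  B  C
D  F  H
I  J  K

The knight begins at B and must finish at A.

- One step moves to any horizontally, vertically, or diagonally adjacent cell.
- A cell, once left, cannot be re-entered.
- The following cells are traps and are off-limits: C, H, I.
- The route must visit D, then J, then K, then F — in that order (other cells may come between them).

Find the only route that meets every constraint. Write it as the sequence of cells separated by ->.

The waypoints must appear in the order D, J, K, F, with no cell reused.
Route from B: down-left to D, down-right to J, right to K, 2× up-left (reaching A) — 5 moves in all.
Check: order respected (D at step 1, J at step 2, K at step 3, F at step 4).

B -> D -> J -> K -> F -> A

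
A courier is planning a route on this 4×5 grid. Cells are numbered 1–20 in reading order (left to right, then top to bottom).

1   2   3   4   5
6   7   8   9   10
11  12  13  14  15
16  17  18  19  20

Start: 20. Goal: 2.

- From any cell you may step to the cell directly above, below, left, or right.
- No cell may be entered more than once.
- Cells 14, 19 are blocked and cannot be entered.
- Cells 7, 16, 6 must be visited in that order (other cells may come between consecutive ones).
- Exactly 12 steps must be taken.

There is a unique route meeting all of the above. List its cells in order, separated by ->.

The waypoints must appear in the order 7, 16, 6, with no cell reused.
Route from 20: 2× up (reaching 10), 3× left (reaching 7), 2× down (reaching 17), left to 16, 3× up (reaching 1), right to 2 — 12 moves in all.
Check: order respected (7 at step 5, 16 at step 8, 6 at step 10); 12 moves as required.

20 -> 15 -> 10 -> 9 -> 8 -> 7 -> 12 -> 17 -> 16 -> 11 -> 6 -> 1 -> 2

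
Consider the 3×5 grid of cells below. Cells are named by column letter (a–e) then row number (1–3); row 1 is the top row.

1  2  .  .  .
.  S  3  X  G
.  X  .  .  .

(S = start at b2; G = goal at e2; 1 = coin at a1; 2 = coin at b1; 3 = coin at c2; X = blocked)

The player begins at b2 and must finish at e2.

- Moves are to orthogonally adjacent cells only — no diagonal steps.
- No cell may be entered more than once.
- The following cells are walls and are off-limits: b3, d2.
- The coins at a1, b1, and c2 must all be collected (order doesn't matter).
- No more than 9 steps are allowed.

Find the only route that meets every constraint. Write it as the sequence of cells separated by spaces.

b2 a2 a1 b1 c1 c2 c3 d3 e3 e2

Any route must reach a1, b1, and c2 and still end at e2 within 9 moves, so the order of the required stops is forced.
Route from b2: left to a2, up to a1, 2× right (reaching c1), 2× down (reaching c3), 2× right (reaching e3), up to e2 — 9 moves in all.
Check: all required cells visited; 9 ≤ 9 moves.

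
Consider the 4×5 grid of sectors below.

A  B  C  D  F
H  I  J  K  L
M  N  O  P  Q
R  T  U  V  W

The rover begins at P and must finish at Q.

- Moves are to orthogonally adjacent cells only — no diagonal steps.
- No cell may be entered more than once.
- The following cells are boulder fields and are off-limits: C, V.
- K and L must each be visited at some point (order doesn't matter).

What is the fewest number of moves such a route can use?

Any route passes through K and L in some order between P and Q. Summing Manhattan distances along each leg and taking the cheapest ordering (P → K → L → Q) gives a lower bound of 1 + 1 + 1 = 3 moves.
A route of 3 moves achieves this: P → K → L → Q.
Since 3 matches the lower bound, it is optimal.

3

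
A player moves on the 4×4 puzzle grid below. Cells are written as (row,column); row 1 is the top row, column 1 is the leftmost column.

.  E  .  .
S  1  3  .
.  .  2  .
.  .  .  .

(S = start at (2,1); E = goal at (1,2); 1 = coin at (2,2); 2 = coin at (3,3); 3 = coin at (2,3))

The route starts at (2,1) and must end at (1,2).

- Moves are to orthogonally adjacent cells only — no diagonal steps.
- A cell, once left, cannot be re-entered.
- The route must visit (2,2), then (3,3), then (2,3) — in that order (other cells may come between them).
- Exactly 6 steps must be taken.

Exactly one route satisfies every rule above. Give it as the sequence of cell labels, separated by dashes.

The waypoints must appear in the order (2,2), (3,3), (2,3), with no cell reused.
Route from (2,1): right to (2,2), down to (3,2), right to (3,3), 2× up (reaching (1,3)), left to (1,2) — 6 moves in all.
Check: order respected (1 at step 1, 2 at step 3, 3 at step 4); 6 moves as required.

(2,1) - (2,2) - (3,2) - (3,3) - (2,3) - (1,3) - (1,2)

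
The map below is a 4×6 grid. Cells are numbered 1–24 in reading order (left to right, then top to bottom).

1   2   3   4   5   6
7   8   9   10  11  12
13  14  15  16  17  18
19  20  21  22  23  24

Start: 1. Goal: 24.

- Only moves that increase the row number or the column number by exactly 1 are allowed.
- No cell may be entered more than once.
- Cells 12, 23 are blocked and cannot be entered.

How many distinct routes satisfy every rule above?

15

A right/down-only route from 1 to 24 makes exactly 3 down-moves and 5 right-moves in some order.
With no other constraints that would be C(8,3) = 56 routes.
Subtract routes through each blocked cell (inclusion–exclusion for overlaps): − through 12: 6 − through 23: 35 → 15.
That gives 15 routes.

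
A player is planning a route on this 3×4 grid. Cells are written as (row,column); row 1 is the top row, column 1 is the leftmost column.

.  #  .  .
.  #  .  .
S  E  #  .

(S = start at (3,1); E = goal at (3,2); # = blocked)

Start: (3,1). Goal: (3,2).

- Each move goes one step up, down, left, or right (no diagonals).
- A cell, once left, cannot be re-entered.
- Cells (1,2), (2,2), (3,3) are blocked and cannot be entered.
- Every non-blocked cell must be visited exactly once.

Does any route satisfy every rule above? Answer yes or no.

no

Cell (1,1) has only one open neighbour but is neither the start nor the goal, so a Hamiltonian route would have to both enter and leave it through the same neighbour — impossible without revisiting.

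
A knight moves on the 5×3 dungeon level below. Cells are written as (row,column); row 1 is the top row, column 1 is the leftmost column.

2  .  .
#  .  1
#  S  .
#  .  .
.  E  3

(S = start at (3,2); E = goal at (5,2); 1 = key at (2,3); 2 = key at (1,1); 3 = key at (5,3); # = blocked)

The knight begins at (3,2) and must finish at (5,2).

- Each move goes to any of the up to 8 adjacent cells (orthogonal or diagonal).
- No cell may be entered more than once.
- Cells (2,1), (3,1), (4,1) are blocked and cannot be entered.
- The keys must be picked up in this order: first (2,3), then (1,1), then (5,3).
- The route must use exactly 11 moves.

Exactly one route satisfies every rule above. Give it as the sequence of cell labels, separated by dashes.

(3,2) - (2,3) - (1,3) - (1,2) - (1,1) - (2,2) - (3,3) - (4,3) - (5,3) - (4,2) - (5,1) - (5,2)

The waypoints must appear in the order (2,3), (1,1), (5,3), with no cell reused.
Route from (3,2): up-right 1 to (2,3), up 1 to (1,3), left 2 to (1,1), down-right 2 to (3,3), down 2 to (5,3), up-left 1 to (4,2), down-left 1 to (5,1), right 1 to (5,2) — 11 moves in all.
Check: order respected (1 at step 1, 2 at step 4, 3 at step 8); 11 moves as required.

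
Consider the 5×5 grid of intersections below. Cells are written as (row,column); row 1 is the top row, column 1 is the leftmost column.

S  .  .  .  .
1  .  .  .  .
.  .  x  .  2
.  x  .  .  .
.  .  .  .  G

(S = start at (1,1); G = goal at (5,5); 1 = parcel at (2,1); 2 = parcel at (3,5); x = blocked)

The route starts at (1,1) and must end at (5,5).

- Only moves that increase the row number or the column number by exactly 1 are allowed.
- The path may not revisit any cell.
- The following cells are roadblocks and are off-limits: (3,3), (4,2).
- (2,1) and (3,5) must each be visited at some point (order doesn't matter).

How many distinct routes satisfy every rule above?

2

A right/down-only route from (1,1) to (5,5) makes exactly 4 down-moves and 4 right-moves in some order.
With no other constraints that would be C(8,4) = 70 routes.
A monotone route can only reach the required cells in the order (2,1), (3,5), so split there and multiply the segment counts (each segment already excludes blocked cells): (1,1)→(2,1): 1; (2,1)→(3,5): 2; (3,5)→(5,5): 1; product = 2.
That gives 2 routes.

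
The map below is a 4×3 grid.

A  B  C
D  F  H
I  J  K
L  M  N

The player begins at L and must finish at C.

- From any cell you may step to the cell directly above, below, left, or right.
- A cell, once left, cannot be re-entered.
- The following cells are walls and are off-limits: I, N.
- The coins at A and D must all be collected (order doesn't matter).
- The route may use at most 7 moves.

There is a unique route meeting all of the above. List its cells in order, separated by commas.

Any route must reach A and D and still end at C within 7 moves, so the order of the required stops is forced.
Route from L: right 1 to M, up 2 to F, left 1 to D, up 1 to A, right 2 to C — 7 moves in all.
Check: all required cells visited; 7 ≤ 7 moves.

L, M, J, F, D, A, B, C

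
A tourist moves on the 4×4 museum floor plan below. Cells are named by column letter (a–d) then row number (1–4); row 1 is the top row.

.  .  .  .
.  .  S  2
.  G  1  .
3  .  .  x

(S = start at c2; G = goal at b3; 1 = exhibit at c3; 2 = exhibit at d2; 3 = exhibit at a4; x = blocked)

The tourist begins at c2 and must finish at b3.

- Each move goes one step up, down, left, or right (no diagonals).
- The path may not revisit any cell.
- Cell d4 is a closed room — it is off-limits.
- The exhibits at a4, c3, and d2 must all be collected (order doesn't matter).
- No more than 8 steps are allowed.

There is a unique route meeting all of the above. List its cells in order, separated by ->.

Any route must reach a4, c3, and d2 and still end at b3 within 8 moves, so the order of the required stops is forced.
Route from c2: right to d2, down to d3, left to c3, down to c4, 2× left (reaching a4), up to a3, right to b3 — 8 moves in all.
Check: all required cells visited; 8 ≤ 8 moves.

c2 -> d2 -> d3 -> c3 -> c4 -> b4 -> a4 -> a3 -> b3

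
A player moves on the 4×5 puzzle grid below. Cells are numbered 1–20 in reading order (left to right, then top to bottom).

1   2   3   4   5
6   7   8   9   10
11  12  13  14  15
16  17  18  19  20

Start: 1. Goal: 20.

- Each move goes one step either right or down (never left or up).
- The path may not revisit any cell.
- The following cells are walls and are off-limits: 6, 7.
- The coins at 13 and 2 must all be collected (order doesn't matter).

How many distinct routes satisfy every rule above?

3

A right/down-only route from 1 to 20 makes exactly 3 down-moves and 4 right-moves in some order.
With no other constraints that would be C(7,3) = 35 routes.
A monotone route can only reach the required cells in the order 2, 13, so split there and multiply the segment counts (each segment already excludes blocked cells): 1→2: 1; 2→13: 1; 13→20: 3; product = 3.
That gives 3 routes.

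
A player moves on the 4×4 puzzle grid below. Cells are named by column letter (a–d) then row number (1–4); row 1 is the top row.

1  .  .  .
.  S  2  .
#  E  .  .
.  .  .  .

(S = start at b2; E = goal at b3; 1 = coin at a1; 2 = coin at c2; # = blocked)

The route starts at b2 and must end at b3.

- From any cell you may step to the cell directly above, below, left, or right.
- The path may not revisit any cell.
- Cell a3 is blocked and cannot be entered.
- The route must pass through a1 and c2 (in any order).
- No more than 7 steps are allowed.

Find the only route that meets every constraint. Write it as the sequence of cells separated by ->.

b2 -> a2 -> a1 -> b1 -> c1 -> c2 -> c3 -> b3

Any route must reach a1 and c2 and still end at b3 within 7 moves, so the order of the required stops is forced.
Route from b2: left to a2, up to a1, 2× right (reaching c1), 2× down (reaching c3), left to b3 — 7 moves in all.
Check: all required cells visited; 7 ≤ 7 moves.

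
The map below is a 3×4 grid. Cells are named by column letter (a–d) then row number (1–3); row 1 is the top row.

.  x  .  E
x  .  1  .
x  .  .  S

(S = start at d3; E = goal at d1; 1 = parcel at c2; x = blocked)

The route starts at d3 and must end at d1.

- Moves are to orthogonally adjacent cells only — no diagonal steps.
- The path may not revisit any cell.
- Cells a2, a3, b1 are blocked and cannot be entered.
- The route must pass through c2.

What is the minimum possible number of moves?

Any route passes through c2 somewhere between d3 and d1. Summing Manhattan distances along the two legs (d3 → c2 → d1) gives a lower bound of 2 + 2 = 4 moves.
A route of 4 moves achieves this: d3 → d2 → c2 → c1 → d1.
Since 4 matches the lower bound, it is optimal.

4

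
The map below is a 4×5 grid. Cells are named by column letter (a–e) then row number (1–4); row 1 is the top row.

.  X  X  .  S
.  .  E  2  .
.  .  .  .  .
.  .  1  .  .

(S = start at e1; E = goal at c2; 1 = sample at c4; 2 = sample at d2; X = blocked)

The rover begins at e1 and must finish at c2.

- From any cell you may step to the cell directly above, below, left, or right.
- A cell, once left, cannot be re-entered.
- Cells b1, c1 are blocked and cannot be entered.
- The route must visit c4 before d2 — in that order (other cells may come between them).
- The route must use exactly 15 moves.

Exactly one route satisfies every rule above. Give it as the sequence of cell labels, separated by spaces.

e1 e2 e3 e4 d4 c4 b4 a4 a3 a2 b2 b3 c3 d3 d2 c2

The waypoints must appear in the order c4, d2, with no cell reused.
Route from e1: 3× down (reaching e4), 4× left (reaching a4), 2× up (reaching a2), right to b2, down to b3, 2× right (reaching d3), up to d2, left to c2 — 15 moves in all.
Check: order respected (1 at step 5, 2 at step 14); 15 moves as required.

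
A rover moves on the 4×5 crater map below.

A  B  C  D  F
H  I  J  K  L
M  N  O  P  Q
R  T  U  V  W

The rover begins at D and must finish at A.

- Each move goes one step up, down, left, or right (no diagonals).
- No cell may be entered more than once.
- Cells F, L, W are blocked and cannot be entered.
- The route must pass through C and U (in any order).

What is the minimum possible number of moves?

Any route passes through C and U in some order between D and A. Summing Manhattan distances along each leg and taking the cheapest ordering (D → C → U → A) gives a lower bound of 1 + 3 + 5 = 9 moves.
A route of 9 moves achieves this: D → K → P → V → U → O → J → C → B → A.
Since 9 matches the lower bound, it is optimal.

9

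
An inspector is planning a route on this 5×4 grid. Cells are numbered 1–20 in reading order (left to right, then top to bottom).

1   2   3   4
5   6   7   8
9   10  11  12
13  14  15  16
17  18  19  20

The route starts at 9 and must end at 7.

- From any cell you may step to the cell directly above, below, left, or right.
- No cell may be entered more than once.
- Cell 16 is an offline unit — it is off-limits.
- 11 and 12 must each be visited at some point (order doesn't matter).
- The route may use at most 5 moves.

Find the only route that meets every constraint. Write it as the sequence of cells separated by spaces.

9 10 11 12 8 7

Any route must reach 11 and 12 and still end at 7 within 5 moves, so the order of the required stops is forced.
Route from 9: 3× right (reaching 12), up to 8, left to 7 — 5 moves in all.
Check: all required cells visited; 5 ≤ 5 moves.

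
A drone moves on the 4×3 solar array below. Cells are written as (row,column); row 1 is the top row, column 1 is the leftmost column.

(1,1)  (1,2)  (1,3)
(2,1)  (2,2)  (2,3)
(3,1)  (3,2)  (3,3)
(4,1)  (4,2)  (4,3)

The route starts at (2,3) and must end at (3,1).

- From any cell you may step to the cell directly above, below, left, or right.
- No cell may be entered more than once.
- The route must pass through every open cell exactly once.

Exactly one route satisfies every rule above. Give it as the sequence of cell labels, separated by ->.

Need to visit all 12 open cells exactly once, starting at (2,3) and ending at (3,1).
Cell (1,1) has only two open neighbours ((2,1) and (1,2)), so the path must pass straight through it: one of those is the cell it's entered from and the other is where it exits.
Route from (2,3): up to (1,3), 2× left (reaching (1,1)), down to (2,1), right to (2,2), down to (3,2), right to (3,3), down to (4,3), 2× left (reaching (4,1)), up to (3,1) — 11 moves in all.
Check: all 12 open cells covered.

(2,3) -> (1,3) -> (1,2) -> (1,1) -> (2,1) -> (2,2) -> (3,2) -> (3,3) -> (4,3) -> (4,2) -> (4,1) -> (3,1)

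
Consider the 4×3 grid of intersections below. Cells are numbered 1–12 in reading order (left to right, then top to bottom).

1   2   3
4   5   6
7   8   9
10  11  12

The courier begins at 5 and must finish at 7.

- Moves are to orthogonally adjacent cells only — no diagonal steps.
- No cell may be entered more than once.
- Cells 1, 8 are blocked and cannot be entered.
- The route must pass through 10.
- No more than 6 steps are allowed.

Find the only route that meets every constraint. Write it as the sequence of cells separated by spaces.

The budget equals the shortest possible length, so every move has to be on a shortest route through the required cells.
Route from 5: right 1 to 6, down 2 to 12, left 2 to 10, up 1 to 7 — 6 moves in all.
Check: all required cells visited; 6 ≤ 6 moves.

5 6 9 12 11 10 7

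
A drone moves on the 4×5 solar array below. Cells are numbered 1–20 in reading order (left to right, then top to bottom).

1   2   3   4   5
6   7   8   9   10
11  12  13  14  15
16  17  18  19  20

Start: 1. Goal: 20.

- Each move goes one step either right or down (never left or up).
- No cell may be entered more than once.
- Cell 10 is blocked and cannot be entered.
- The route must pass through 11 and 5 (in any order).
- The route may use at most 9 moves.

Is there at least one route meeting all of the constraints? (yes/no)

11 is below but to the left of 5: going 5 → 11 would need a leftward move and 11 → 5 an upward move, so no right/down-only route can visit both required cells.

no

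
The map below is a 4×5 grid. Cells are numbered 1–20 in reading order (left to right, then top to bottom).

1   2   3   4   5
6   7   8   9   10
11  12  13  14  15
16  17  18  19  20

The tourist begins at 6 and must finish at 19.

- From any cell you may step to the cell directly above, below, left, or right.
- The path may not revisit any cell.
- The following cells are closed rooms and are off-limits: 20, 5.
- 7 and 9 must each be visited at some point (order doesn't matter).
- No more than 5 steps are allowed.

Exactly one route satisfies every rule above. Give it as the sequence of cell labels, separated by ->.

6 -> 7 -> 8 -> 9 -> 14 -> 19

Any route must reach 7 and 9 and still end at 19 within 5 moves, so the order of the required stops is forced.
Route from 6: 3× right (reaching 9), 2× down (reaching 19) — 5 moves in all.
Check: all required cells visited; 5 ≤ 5 moves.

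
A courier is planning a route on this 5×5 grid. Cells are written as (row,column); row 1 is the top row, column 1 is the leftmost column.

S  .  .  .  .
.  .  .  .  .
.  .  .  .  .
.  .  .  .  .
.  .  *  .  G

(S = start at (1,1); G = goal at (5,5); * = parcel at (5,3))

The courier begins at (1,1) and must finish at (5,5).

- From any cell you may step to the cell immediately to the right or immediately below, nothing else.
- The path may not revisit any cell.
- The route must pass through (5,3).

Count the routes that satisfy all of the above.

15

A right/down-only route from (1,1) to (5,5) makes exactly 4 down-moves and 4 right-moves in some order.
With no other constraints that would be C(8,4) = 70 routes.
Split at (5,3) and multiply the segment counts: (1,1)→(5,3): 15; (5,3)→(5,5): 1; product = 15.
That gives 15 routes.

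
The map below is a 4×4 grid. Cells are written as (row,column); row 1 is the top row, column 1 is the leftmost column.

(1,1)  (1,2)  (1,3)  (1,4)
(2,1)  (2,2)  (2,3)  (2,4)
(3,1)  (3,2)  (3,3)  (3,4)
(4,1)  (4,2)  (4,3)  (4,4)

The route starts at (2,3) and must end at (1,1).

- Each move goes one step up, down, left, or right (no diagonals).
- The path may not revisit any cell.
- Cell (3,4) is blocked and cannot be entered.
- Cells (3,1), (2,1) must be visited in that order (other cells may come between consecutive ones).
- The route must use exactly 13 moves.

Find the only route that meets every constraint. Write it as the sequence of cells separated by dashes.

(2,3) - (2,4) - (1,4) - (1,3) - (1,2) - (2,2) - (3,2) - (3,3) - (4,3) - (4,2) - (4,1) - (3,1) - (2,1) - (1,1)

The waypoints must appear in the order (3,1), (2,1), with no cell reused.
Route from (2,3): right to (2,4), up to (1,4), 2× left (reaching (1,2)), 2× down (reaching (3,2)), right to (3,3), down to (4,3), 2× left (reaching (4,1)), 3× up (reaching (1,1)) — 13 moves in all.
Check: order respected ((3,1) at step 11, (2,1) at step 12); 13 moves as required.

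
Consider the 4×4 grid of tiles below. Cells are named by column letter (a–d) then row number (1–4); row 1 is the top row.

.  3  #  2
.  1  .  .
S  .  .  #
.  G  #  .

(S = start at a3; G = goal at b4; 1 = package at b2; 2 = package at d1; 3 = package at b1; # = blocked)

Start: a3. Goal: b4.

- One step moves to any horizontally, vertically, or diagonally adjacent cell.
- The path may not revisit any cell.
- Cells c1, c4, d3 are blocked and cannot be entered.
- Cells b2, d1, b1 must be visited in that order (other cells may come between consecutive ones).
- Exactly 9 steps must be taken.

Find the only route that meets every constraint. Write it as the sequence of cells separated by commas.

The waypoints must appear in the order b2, d1, b1, with no cell reused.
Route from a3: up-right 1 to b2, down-right 1 to c3, up-right 1 to d2, up 1 to d1, down-left 1 to c2, up-left 1 to b1, down-left 1 to a2, down-right 1 to b3, down 1 to b4 — 9 moves in all.
Check: order respected (1 at step 1, 2 at step 4, 3 at step 6); 9 moves as required.

a3, b2, c3, d2, d1, c2, b1, a2, b3, b4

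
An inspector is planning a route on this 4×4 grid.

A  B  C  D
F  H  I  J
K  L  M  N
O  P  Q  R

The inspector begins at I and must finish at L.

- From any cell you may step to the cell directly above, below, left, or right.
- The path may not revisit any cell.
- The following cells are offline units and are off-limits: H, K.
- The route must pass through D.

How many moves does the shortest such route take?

6

Any route passes through D somewhere between I and L. Summing Manhattan distances along the two legs (I → D → L) gives a lower bound of 2 + 4 = 6 moves.
A route of 6 moves achieves this: I → C → D → J → N → M → L.
Since 6 matches the lower bound, it is optimal.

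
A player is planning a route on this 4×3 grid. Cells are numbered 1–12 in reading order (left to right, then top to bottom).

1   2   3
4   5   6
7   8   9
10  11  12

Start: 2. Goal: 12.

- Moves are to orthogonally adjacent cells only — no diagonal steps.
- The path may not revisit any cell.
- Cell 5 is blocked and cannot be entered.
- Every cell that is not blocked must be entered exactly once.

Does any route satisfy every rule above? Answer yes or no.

no

Exhausting the options from 2, every branch either dead-ends against blocked cells, would have to re-enter a cell already used, or reaches the goal with a constraint still unmet.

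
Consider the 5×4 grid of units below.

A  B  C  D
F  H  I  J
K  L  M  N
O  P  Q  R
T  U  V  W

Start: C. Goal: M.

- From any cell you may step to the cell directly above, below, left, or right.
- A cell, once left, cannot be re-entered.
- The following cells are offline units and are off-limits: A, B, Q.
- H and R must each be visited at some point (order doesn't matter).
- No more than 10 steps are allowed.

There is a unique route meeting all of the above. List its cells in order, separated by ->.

C -> I -> H -> L -> P -> U -> V -> W -> R -> N -> M

The budget equals the shortest possible length, so every move has to be on a shortest route through the required cells.
Route from C: down 1 to I, left 1 to H, down 3 to U, right 2 to W, up 2 to N, left 1 to M — 10 moves in all.
Check: all required cells visited; 10 ≤ 10 moves.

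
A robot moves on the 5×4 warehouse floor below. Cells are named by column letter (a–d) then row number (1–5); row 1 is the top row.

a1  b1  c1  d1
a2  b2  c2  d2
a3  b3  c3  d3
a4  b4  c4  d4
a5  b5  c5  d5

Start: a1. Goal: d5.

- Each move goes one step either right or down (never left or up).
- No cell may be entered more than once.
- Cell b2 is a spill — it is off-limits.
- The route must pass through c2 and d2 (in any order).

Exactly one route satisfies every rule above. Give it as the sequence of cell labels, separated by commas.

a1, b1, c1, c2, d2, d3, d4, d5

Moves only go right or down, so the column and row indices never decrease.
Route from a1: right 2 to c1, down 1 to c2, right 1 to d2, down 3 to d5 — 7 moves in all.
Check: all required cells visited.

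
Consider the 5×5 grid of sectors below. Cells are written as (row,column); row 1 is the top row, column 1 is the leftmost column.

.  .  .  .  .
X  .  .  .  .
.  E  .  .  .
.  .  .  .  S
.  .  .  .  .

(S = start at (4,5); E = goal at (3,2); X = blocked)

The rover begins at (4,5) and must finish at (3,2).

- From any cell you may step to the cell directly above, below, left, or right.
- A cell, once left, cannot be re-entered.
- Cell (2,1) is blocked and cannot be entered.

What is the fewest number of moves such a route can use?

The Manhattan distance from (4,5) to (3,2) is |4−3| + |5−2| = 4, so at least 4 moves are needed.
A route of 4 moves achieves this: (4,5) → (3,5) → (3,4) → (3,3) → (3,2).
Since 4 matches the lower bound, it is optimal.

4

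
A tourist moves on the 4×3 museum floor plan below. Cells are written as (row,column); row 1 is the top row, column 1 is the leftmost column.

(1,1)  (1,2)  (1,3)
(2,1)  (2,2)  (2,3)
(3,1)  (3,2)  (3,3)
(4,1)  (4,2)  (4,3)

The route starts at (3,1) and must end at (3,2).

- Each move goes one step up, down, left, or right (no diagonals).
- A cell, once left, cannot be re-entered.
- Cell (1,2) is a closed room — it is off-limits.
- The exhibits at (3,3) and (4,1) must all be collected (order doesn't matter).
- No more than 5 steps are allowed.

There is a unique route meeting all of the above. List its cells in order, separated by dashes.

(3,1) - (4,1) - (4,2) - (4,3) - (3,3) - (3,2)

The budget equals the shortest possible length, so every move has to be on a shortest route through the required cells.
Route from (3,1): down 1 to (4,1), right 2 to (4,3), up 1 to (3,3), left 1 to (3,2) — 5 moves in all.
Check: all required cells visited; 5 ≤ 5 moves.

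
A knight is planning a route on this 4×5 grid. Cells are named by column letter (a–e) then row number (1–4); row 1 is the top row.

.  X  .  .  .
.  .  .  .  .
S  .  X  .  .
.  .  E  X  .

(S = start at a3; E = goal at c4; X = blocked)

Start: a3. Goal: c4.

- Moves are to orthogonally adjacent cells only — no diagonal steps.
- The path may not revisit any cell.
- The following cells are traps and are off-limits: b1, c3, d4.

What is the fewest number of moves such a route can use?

3

The Manhattan distance from a3 to c4 is |3−4| + |1−3| = 3, so at least 3 moves are needed.
A route of 3 moves achieves this: a3 → a4 → b4 → c4.
Since 3 matches the lower bound, it is optimal.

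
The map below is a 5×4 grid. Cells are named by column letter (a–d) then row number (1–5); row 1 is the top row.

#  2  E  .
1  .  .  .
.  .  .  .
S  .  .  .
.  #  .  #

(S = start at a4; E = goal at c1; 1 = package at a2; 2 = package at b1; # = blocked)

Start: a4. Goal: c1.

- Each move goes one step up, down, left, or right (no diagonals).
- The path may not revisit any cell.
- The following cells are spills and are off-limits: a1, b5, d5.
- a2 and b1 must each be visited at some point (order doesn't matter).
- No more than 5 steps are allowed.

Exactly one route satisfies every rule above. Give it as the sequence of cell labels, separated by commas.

a4, a3, a2, b2, b1, c1

Any route must reach a2 and b1 and still end at c1 within 5 moves, so the order of the required stops is forced.
Route from a4: 2× up (reaching a2), right to b2, up to b1, right to c1 — 5 moves in all.
Check: all required cells visited; 5 ≤ 5 moves.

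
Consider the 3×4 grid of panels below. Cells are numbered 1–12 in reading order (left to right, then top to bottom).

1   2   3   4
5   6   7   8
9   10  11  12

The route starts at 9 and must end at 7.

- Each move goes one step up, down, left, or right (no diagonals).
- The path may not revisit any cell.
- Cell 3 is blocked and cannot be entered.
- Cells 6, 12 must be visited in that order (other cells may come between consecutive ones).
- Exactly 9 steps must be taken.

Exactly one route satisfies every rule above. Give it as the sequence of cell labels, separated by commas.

The waypoints must appear in the order 6, 12, with no cell reused.
Route from 9: 2× up (reaching 1), right to 2, 2× down (reaching 10), 2× right (reaching 12), up to 8, left to 7 — 9 moves in all.
Check: order respected (6 at step 4, 12 at step 7); 9 moves as required.

9, 5, 1, 2, 6, 10, 11, 12, 8, 7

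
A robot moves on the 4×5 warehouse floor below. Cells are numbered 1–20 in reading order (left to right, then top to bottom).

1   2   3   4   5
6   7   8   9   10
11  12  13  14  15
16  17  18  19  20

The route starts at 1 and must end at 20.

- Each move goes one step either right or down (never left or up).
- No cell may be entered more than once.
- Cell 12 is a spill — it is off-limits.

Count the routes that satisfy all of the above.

23

A right/down-only route from 1 to 20 makes exactly 3 down-moves and 4 right-moves in some order.
With no other constraints that would be C(7,3) = 35 routes.
Subtract routes through each blocked cell (inclusion–exclusion for overlaps): − through 12: 12 → 23.
That gives 23 routes.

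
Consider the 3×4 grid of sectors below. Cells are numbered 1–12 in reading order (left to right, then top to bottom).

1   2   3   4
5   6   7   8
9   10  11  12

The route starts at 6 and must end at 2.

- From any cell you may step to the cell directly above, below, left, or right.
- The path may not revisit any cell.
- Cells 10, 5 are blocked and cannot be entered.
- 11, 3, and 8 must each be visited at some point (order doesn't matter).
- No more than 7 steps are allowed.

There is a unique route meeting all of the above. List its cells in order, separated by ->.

6 -> 7 -> 11 -> 12 -> 8 -> 4 -> 3 -> 2

Any route must reach 11, 3, and 8 and still end at 2 within 7 moves, so the order of the required stops is forced.
Route from 6: right 1 to 7, down 1 to 11, right 1 to 12, up 2 to 4, left 2 to 2 — 7 moves in all.
Check: all required cells visited; 7 ≤ 7 moves.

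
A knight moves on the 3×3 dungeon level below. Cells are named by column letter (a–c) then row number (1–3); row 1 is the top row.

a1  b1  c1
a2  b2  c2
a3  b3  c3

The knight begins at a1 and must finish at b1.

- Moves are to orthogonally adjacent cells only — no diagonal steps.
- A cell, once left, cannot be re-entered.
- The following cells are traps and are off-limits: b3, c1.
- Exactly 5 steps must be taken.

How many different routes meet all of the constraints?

0

Need simple routes of exactly 5 moves from a1 to b1 (Manhattan distance 1, so 2 moves are spent on a detour and 2 undoing it).
No route satisfies every constraint, so the count is 0.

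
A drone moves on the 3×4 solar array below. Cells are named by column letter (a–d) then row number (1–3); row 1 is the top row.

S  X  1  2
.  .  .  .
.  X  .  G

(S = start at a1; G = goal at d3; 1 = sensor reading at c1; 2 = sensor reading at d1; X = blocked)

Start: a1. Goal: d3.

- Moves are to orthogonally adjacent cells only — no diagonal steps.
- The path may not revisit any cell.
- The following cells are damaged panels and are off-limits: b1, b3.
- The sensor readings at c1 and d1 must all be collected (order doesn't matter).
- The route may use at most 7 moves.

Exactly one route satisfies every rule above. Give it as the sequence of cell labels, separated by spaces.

a1 a2 b2 c2 c1 d1 d2 d3

The 7-move cap with required stops at c1, d1 leaves no slack for detours.
Route from a1: down to a2, 2× right (reaching c2), up to c1, right to d1, 2× down (reaching d3) — 7 moves in all.
Check: all required cells visited; 7 ≤ 7 moves.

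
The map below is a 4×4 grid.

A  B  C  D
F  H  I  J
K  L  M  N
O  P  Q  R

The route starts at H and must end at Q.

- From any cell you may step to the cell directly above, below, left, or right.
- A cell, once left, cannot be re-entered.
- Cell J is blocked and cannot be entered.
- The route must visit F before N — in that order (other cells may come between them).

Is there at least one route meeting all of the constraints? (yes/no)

yes

One route that works: H → F → K → L → M → N → R → Q.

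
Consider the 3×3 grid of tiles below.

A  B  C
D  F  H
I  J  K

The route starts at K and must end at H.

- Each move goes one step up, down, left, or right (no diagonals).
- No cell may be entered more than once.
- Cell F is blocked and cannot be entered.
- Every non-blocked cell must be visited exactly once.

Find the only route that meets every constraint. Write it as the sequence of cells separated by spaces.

Need to visit all 8 open cells exactly once, starting at K and ending at H.
Route from K: left 2 to I, up 2 to A, right 2 to C, down 1 to H — 7 moves in all.
Check: all 8 open cells covered.

K J I D A B C H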